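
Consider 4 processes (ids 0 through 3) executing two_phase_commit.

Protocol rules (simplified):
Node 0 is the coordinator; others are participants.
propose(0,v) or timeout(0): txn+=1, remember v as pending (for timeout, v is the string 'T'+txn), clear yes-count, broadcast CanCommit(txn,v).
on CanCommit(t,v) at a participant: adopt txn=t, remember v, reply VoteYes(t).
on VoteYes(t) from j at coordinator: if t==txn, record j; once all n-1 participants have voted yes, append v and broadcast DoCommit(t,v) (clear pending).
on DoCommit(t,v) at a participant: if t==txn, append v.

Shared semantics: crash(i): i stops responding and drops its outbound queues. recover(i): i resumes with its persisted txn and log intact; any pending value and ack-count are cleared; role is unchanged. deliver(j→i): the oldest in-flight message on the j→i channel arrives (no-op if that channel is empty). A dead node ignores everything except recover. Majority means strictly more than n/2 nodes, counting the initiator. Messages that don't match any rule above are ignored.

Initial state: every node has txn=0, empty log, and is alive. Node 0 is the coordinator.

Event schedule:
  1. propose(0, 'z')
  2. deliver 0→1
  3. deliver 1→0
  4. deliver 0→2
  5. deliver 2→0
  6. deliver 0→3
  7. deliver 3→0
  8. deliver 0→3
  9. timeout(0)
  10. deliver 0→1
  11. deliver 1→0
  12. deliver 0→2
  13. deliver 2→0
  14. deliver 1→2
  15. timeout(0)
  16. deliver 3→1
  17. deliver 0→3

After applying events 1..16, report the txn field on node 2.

step 1 propose(0,'z'): 0={coor,t=1,log=-}
step 2 deliver 0→1: 1={part,t=1,log=-}
step 3 deliver 1→0: —
step 4 deliver 0→2: 2={part,t=1,log=-}
step 5 deliver 2→0: —
step 6 deliver 0→3: 3={part,t=1,log=-}
step 7 deliver 3→0: 0={coor,t=1,log=z}
step 8 deliver 0→3: 3={part,t=1,log=z}
step 9 timeout(0): 0={coor,t=2,log=z}
step 10 deliver 0→1: 1={part,t=1,log=z}
step 11 deliver 1→0: —
step 12 deliver 0→2: 2={part,t=1,log=z}
step 13 deliver 2→0: —
step 14 deliver 1→2: —
step 15 timeout(0): 0={coor,t=3,log=z}
step 16 deliver 3→1: —

1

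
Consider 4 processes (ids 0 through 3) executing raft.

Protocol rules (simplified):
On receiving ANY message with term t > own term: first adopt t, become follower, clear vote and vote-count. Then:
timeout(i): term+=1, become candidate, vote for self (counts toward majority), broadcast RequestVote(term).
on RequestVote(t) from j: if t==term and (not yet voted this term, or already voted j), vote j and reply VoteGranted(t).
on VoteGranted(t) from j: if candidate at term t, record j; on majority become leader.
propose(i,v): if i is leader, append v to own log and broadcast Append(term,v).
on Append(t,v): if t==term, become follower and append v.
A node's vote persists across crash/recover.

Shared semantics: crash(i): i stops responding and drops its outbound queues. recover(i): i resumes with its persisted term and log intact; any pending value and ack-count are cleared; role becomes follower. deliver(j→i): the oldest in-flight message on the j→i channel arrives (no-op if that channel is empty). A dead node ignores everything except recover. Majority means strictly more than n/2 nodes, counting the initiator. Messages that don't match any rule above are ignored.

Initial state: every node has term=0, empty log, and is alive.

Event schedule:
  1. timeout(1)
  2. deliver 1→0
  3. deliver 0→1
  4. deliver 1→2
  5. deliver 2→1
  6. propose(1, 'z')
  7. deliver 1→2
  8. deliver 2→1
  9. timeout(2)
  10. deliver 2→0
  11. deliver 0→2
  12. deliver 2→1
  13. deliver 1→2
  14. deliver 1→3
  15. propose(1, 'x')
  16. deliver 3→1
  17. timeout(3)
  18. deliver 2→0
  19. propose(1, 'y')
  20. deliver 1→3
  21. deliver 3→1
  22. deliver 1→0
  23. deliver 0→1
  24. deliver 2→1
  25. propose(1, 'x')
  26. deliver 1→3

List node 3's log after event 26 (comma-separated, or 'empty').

e1 timeout(1): 1[cand,t=1,-]
e2 deliver 1→0: 0[foll,t=1,-]
e3 deliver 0→1: ·
e4 deliver 1→2: 2[foll,t=1,-]
e5 deliver 2→1: 1[lead,t=1,-]
e6 propose(1,'z'): 1[lead,t=1,z]
e7 deliver 1→2: 2[foll,t=1,z]
e8 deliver 2→1: ·
e9 timeout(2): 2[cand,t=2,z]
e10 deliver 2→0: 0[foll,t=2,-]
e11 deliver 0→2: ·
e12 deliver 2→1: 1[foll,t=2,z]
e13 deliver 1→2: 2[lead,t=2,z]
e14 deliver 1→3: 3[foll,t=1,-]
e15 propose(1,'x'): ·
e16 deliver 3→1: ·
e17 timeout(3): 3[cand,t=2,-]
e18 deliver 2→0: ·
e19 propose(1,'y'): ·
e20 deliver 1→3: ·
e21 deliver 3→1: ·
e22 deliver 1→0: ·
e23 deliver 0→1: ·
e24 deliver 2→1: ·
e25 propose(1,'x'): ·
e26 deliver 1→3: ·

empty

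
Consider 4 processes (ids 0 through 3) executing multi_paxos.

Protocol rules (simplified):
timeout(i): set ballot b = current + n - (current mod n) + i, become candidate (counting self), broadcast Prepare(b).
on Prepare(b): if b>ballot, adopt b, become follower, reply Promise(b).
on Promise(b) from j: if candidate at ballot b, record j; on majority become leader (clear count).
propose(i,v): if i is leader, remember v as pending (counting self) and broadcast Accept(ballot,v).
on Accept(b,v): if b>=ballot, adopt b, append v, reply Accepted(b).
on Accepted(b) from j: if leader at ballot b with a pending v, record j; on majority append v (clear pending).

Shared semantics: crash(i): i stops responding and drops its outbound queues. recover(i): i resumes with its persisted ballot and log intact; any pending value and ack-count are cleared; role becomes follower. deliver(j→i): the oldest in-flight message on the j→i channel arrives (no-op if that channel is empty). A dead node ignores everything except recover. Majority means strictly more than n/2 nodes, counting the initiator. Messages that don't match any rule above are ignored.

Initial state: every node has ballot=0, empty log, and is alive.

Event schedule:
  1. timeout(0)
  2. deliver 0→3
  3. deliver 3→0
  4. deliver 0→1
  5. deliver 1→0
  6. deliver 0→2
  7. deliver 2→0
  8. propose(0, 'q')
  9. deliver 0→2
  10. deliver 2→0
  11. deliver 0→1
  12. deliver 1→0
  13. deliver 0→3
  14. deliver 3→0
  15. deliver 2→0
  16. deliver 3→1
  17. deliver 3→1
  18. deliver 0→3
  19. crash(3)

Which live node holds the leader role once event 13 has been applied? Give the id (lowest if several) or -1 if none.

step 1 timeout(0): 0={cand,b=4,log=-}
step 2 deliver 0→3: 3={foll,b=4,log=-}
step 3 deliver 3→0: —
step 4 deliver 0→1: 1={foll,b=4,log=-}
step 5 deliver 1→0: 0={lead,b=4,log=-}
step 6 deliver 0→2: 2={foll,b=4,log=-}
step 7 deliver 2→0: —
step 8 propose(0,'q'): —
step 9 deliver 0→2: 2={foll,b=4,log=q}
step 10 deliver 2→0: —
step 11 deliver 0→1: 1={foll,b=4,log=q}
step 12 deliver 1→0: 0={lead,b=4,log=q}
step 13 deliver 0→3: 3={foll,b=4,log=q}

0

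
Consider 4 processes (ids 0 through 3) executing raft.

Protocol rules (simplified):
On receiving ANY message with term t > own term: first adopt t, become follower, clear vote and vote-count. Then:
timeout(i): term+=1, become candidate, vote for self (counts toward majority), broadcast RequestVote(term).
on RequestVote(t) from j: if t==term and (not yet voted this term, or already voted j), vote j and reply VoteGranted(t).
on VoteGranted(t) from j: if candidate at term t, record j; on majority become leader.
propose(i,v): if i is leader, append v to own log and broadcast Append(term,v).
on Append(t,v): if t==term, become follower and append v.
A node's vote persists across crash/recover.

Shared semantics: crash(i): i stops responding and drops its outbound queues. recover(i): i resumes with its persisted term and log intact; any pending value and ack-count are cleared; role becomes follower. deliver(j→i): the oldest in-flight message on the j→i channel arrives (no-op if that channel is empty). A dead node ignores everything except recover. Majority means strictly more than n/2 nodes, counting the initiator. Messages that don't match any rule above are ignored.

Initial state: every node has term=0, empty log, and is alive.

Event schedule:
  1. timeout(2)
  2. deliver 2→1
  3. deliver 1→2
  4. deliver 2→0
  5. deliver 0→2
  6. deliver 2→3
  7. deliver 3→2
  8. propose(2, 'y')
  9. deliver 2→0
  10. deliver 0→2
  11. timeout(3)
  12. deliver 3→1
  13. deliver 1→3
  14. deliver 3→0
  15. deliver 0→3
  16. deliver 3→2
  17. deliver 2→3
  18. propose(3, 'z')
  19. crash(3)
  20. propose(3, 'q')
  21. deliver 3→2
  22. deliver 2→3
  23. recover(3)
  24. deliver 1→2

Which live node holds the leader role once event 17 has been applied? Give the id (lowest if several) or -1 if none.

3

after 1 — timeout(2): n2:cand/t1/[-]
after 2 — deliver 2→1: n1:foll/t1/[-]
after 3 — deliver 1→2: ·
after 4 — deliver 2→0: n0:foll/t1/[-]
after 5 — deliver 0→2: n2:lead/t1/[-]
after 6 — deliver 2→3: n3:foll/t1/[-]
after 7 — deliver 3→2: ·
after 8 — propose(2,'y'): n2:lead/t1/[y]
after 9 — deliver 2→0: n0:foll/t1/[y]
after 10 — deliver 0→2: ·
after 11 — timeout(3): n3:cand/t2/[-]
after 12 — deliver 3→1: n1:foll/t2/[-]
after 13 — deliver 1→3: ·
after 14 — deliver 3→0: n0:foll/t2/[y]
after 15 — deliver 0→3: n3:lead/t2/[-]
after 16 — deliver 3→2: n2:foll/t2/[y]
after 17 — deliver 2→3: ·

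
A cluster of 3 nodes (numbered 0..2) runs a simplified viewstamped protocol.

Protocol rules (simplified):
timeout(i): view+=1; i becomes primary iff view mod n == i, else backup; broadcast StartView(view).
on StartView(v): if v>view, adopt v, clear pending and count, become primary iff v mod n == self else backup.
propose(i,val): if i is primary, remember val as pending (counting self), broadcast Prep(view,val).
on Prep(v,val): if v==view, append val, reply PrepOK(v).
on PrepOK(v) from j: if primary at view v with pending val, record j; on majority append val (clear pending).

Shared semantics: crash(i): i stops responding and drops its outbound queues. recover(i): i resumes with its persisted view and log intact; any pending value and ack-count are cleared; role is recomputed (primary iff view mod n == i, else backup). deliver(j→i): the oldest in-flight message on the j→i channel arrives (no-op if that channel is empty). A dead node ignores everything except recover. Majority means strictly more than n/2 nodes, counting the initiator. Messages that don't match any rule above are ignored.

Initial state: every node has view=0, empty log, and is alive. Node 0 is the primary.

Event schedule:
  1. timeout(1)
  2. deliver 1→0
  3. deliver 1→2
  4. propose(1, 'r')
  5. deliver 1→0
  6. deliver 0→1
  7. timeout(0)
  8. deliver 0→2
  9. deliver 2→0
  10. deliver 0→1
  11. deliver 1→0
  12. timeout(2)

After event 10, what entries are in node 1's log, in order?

r

e1 timeout(1): 1[prim,v=1,-]
e2 deliver 1→0: 0[back,v=1,-]
e3 deliver 1→2: 2[back,v=1,-]
e4 propose(1,'r'): ·
e5 deliver 1→0: 0[back,v=1,r]
e6 deliver 0→1: 1[prim,v=1,r]
e7 timeout(0): 0[back,v=2,r]
e8 deliver 0→2: 2[prim,v=2,-]
e9 deliver 2→0: ·
e10 deliver 0→1: 1[back,v=2,r]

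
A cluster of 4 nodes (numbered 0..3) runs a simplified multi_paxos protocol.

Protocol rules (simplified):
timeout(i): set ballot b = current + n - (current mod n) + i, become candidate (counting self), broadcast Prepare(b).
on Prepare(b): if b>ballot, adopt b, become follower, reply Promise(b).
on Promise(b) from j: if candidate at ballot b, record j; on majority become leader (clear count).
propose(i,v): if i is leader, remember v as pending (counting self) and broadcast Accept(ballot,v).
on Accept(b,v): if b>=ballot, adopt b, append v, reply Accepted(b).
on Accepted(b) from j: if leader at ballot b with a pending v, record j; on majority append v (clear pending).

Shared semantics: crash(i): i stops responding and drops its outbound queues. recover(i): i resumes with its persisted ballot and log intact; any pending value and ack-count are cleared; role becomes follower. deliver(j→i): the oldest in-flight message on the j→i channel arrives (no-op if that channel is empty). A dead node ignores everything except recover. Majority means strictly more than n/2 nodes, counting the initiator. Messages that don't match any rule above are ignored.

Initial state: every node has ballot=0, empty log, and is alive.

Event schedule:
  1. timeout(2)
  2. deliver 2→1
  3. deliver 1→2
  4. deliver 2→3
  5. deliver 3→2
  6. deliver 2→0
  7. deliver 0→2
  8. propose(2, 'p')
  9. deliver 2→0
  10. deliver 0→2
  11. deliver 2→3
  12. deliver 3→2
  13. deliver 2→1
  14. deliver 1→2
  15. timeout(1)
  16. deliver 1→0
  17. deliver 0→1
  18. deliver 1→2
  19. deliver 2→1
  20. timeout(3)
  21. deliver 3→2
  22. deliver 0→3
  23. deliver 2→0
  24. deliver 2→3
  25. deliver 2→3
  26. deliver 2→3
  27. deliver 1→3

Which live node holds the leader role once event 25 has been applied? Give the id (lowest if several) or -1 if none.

1

after 1 — timeout(2): n2:cand/b6/[-]
after 2 — deliver 2→1: n1:foll/b6/[-]
after 3 — deliver 1→2: ·
after 4 — deliver 2→3: n3:foll/b6/[-]
after 5 — deliver 3→2: n2:lead/b6/[-]
after 6 — deliver 2→0: n0:foll/b6/[-]
after 7 — deliver 0→2: ·
after 8 — propose(2,'p'): ·
after 9 — deliver 2→0: n0:foll/b6/[p]
after 10 — deliver 0→2: ·
after 11 — deliver 2→3: n3:foll/b6/[p]
after 12 — deliver 3→2: n2:lead/b6/[p]
after 13 — deliver 2→1: n1:foll/b6/[p]
after 14 — deliver 1→2: ·
after 15 — timeout(1): n1:cand/b9/[p]
after 16 — deliver 1→0: n0:foll/b9/[p]
after 17 — deliver 0→1: ·
after 18 — deliver 1→2: n2:foll/b9/[p]
after 19 — deliver 2→1: n1:lead/b9/[p]
after 20 — timeout(3): n3:cand/b11/[p]
after 21 — deliver 3→2: n2:foll/b11/[p]
after 22 — deliver 0→3: ·
after 23 — deliver 2→0: ·
after 24 — deliver 2→3: ·
after 25 — deliver 2→3: ·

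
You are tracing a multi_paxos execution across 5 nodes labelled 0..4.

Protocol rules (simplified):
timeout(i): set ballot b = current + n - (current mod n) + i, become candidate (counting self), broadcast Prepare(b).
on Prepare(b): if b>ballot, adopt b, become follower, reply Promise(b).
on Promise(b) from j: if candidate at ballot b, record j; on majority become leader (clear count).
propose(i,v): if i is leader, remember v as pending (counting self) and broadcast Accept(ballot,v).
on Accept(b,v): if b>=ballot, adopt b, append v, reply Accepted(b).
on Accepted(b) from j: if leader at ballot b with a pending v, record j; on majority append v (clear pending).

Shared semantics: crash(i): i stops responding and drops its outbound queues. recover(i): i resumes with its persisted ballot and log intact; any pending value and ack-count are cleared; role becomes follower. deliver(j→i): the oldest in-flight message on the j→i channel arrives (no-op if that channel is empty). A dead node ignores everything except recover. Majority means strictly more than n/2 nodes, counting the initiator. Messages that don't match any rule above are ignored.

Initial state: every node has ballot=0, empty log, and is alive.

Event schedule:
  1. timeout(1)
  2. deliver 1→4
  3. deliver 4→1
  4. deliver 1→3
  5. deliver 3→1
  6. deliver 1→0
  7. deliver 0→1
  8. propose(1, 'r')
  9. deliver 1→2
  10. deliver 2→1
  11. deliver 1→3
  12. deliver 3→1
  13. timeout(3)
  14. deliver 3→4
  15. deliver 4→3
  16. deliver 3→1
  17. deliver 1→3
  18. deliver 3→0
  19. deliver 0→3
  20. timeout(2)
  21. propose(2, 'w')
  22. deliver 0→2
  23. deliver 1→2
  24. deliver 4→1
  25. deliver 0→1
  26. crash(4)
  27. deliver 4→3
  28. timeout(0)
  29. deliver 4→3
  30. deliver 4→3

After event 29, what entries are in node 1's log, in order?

empty

e1 timeout(1): 1[cand,b=6,-]
e2 deliver 1→4: 4[foll,b=6,-]
e3 deliver 4→1: ·
e4 deliver 1→3: 3[foll,b=6,-]
e5 deliver 3→1: 1[lead,b=6,-]
e6 deliver 1→0: 0[foll,b=6,-]
e7 deliver 0→1: ·
e8 propose(1,'r'): ·
e9 deliver 1→2: 2[foll,b=6,-]
e10 deliver 2→1: ·
e11 deliver 1→3: 3[foll,b=6,r]
e12 deliver 3→1: ·
e13 timeout(3): 3[cand,b=13,r]
e14 deliver 3→4: 4[foll,b=13,-]
e15 deliver 4→3: ·
e16 deliver 3→1: 1[foll,b=13,-]
e17 deliver 1→3: 3[lead,b=13,r]
e18 deliver 3→0: 0[foll,b=13,-]
e19 deliver 0→3: ·
e20 timeout(2): 2[cand,b=12,-]
e21 propose(2,'w'): ·
e22 deliver 0→2: ·
e23 deliver 1→2: ·
e24 deliver 4→1: ·
e25 deliver 0→1: ·
e26 crash(4): 4[✗foll,b=13,-]
e27 deliver 4→3: ·
e28 timeout(0): 0[cand,b=15,-]
e29 deliver 4→3: ·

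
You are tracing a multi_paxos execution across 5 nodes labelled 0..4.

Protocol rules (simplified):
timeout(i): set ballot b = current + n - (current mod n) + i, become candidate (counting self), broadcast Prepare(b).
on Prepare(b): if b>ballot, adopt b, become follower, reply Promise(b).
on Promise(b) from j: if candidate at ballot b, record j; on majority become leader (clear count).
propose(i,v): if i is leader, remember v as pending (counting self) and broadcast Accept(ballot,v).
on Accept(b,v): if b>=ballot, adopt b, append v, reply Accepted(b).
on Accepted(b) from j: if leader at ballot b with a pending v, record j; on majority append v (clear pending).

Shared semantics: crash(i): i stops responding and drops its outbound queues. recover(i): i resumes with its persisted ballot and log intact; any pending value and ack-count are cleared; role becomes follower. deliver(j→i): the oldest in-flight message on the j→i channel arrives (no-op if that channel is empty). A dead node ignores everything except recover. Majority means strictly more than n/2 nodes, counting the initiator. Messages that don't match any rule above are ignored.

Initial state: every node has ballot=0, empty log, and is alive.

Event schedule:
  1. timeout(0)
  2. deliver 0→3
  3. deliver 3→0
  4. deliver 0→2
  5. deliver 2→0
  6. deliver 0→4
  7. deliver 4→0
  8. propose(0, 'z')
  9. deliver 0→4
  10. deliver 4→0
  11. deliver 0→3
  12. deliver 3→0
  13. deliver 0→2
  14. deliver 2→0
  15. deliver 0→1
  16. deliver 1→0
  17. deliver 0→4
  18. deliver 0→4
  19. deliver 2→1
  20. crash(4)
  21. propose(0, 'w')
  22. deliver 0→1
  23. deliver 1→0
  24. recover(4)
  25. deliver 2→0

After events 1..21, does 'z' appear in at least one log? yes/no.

[1] timeout(0) → N0(cand b5 [-])
[2] deliver 0→3 → N3(foll b5 [-])
[3] deliver 3→0 → ∅
[4] deliver 0→2 → N2(foll b5 [-])
[5] deliver 2→0 → N0(lead b5 [-])
[6] deliver 0→4 → N4(foll b5 [-])
[7] deliver 4→0 → ∅
[8] propose(0,'z') → ∅
[9] deliver 0→4 → N4(foll b5 [z])
[10] deliver 4→0 → ∅
[11] deliver 0→3 → N3(foll b5 [z])
[12] deliver 3→0 → N0(lead b5 [z])
[13] deliver 0→2 → N2(foll b5 [z])
[14] deliver 2→0 → ∅
[15] deliver 0→1 → N1(foll b5 [-])
[16] deliver 1→0 → ∅
[17] deliver 0→4 → ∅
[18] deliver 0→4 → ∅
[19] deliver 2→1 → ∅
[20] crash(4) → N4(✗foll b5 [z])
[21] propose(0,'w') → ∅

yes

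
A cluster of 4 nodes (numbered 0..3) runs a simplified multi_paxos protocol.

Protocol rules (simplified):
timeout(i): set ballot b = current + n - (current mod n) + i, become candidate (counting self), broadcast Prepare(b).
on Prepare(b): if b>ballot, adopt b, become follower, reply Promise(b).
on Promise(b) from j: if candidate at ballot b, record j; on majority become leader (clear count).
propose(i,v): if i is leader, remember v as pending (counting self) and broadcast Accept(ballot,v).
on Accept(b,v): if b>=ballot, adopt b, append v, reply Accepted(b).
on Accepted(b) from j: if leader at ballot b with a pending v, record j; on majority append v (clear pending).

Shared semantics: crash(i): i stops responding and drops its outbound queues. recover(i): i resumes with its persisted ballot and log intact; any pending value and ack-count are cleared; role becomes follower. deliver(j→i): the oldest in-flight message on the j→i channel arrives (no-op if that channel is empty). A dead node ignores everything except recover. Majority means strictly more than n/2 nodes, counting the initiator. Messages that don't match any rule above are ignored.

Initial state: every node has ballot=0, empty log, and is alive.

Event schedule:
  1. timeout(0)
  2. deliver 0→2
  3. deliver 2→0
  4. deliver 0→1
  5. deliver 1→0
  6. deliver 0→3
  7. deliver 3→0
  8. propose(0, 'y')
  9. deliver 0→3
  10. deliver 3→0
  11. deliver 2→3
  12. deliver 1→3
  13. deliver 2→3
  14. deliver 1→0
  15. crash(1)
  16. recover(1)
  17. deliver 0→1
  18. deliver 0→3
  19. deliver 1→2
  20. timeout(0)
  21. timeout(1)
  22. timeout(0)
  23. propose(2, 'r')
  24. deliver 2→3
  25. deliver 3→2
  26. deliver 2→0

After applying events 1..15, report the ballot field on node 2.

step 1 timeout(0): 0={cand,b=4,log=-}
step 2 deliver 0→2: 2={foll,b=4,log=-}
step 3 deliver 2→0: —
step 4 deliver 0→1: 1={foll,b=4,log=-}
step 5 deliver 1→0: 0={lead,b=4,log=-}
step 6 deliver 0→3: 3={foll,b=4,log=-}
step 7 deliver 3→0: —
step 8 propose(0,'y'): —
step 9 deliver 0→3: 3={foll,b=4,log=y}
step 10 deliver 3→0: —
step 11 deliver 2→3: —
step 12 deliver 1→3: —
step 13 deliver 2→3: —
step 14 deliver 1→0: —
step 15 crash(1): 1={✗foll,b=4,log=-}

4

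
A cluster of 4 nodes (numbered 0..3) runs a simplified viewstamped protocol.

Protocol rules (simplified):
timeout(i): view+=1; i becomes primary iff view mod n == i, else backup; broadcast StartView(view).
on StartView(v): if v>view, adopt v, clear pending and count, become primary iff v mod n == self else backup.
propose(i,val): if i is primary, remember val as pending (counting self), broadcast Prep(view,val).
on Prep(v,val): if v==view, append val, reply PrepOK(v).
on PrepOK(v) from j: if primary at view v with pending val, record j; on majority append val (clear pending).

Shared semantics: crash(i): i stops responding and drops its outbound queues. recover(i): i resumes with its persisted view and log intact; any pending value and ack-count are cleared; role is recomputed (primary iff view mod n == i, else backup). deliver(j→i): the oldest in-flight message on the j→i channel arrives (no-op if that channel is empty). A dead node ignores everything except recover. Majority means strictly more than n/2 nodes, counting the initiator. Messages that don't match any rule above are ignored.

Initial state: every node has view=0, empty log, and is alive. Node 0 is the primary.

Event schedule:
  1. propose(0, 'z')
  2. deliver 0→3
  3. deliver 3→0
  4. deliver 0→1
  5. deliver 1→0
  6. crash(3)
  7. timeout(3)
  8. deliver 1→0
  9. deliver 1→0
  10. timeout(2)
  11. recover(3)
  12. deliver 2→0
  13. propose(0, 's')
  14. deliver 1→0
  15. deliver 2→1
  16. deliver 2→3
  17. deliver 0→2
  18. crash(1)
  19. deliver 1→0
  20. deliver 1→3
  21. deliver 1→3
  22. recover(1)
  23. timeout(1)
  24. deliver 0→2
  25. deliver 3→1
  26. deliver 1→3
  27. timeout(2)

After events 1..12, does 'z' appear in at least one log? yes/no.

yes

after 1 — propose(0,'z'): ·
after 2 — deliver 0→3: n3:back/v0/[z]
after 3 — deliver 3→0: ·
after 4 — deliver 0→1: n1:back/v0/[z]
after 5 — deliver 1→0: n0:prim/v0/[z]
after 6 — crash(3): n3:✗back/v0/[z]
after 7 — timeout(3): ·
after 8 — deliver 1→0: ·
after 9 — deliver 1→0: ·
after 10 — timeout(2): n2:back/v1/[-]
after 11 — recover(3): n3:back/v0/[z]
after 12 — deliver 2→0: n0:back/v1/[z]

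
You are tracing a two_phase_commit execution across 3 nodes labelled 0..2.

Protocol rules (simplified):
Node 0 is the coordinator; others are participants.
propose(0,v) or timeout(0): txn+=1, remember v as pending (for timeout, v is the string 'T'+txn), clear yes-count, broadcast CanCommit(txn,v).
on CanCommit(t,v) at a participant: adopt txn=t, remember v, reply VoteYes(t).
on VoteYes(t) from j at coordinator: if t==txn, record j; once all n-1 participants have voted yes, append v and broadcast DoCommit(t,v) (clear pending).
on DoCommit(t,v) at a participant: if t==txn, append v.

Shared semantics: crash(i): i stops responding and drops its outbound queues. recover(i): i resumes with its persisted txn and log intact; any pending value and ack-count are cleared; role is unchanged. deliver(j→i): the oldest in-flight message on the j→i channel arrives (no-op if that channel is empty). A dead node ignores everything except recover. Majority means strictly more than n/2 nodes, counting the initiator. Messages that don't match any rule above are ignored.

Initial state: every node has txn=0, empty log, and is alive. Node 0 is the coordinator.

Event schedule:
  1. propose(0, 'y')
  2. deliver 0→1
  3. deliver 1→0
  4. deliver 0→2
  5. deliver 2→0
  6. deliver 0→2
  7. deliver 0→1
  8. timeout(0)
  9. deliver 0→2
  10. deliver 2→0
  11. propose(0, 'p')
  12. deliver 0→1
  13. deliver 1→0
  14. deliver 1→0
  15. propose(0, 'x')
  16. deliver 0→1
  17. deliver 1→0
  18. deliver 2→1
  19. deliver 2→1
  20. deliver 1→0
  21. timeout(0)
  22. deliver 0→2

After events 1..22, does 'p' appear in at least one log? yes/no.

no

1. propose(0,'y'):  <0:coor t1 ->
2. deliver 0→1:  <1:part t1 ->
3. deliver 1→0:  nop
4. deliver 0→2:  <2:part t1 ->
5. deliver 2→0:  <0:coor t1 y>
6. deliver 0→2:  <2:part t1 y>
7. deliver 0→1:  <1:part t1 y>
8. timeout(0):  <0:coor t2 y>
9. deliver 0→2:  <2:part t2 y>
10. deliver 2→0:  nop
11. propose(0,'p'):  <0:coor t3 y>
12. deliver 0→1:  <1:part t2 y>
13. deliver 1→0:  nop
14. deliver 1→0:  nop
15. propose(0,'x'):  <0:coor t4 y>
16. deliver 0→1:  <1:part t3 y>
17. deliver 1→0:  nop
18. deliver 2→1:  nop
19. deliver 2→1:  nop
20. deliver 1→0:  nop
21. timeout(0):  <0:coor t5 y>
22. deliver 0→2:  <2:part t3 y>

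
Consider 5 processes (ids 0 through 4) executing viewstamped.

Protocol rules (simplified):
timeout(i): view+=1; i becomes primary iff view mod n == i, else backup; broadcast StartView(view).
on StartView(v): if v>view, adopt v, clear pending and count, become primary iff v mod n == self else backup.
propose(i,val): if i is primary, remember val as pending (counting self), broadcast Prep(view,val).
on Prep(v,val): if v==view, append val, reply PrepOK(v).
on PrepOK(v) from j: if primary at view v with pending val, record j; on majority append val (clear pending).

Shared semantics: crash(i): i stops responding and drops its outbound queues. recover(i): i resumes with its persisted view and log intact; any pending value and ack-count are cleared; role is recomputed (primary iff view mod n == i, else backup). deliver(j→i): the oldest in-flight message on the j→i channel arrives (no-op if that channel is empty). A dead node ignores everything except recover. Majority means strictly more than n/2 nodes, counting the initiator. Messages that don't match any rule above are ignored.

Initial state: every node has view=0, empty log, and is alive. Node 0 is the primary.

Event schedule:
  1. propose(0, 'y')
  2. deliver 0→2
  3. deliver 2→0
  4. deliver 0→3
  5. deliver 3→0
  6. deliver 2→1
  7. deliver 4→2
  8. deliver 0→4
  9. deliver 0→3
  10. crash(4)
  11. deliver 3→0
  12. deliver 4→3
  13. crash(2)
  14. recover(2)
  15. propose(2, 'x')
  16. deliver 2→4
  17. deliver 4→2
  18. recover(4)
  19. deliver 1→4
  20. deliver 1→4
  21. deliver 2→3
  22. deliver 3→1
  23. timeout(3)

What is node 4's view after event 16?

0

after 1 — propose(0,'y'): ·
after 2 — deliver 0→2: n2:back/v0/[y]
after 3 — deliver 2→0: ·
after 4 — deliver 0→3: n3:back/v0/[y]
after 5 — deliver 3→0: n0:prim/v0/[y]
after 6 — deliver 2→1: ·
after 7 — deliver 4→2: ·
after 8 — deliver 0→4: n4:back/v0/[y]
after 9 — deliver 0→3: ·
after 10 — crash(4): n4:✗back/v0/[y]
after 11 — deliver 3→0: ·
after 12 — deliver 4→3: ·
after 13 — crash(2): n2:✗back/v0/[y]
after 14 — recover(2): n2:back/v0/[y]
after 15 — propose(2,'x'): ·
after 16 — deliver 2→4: ·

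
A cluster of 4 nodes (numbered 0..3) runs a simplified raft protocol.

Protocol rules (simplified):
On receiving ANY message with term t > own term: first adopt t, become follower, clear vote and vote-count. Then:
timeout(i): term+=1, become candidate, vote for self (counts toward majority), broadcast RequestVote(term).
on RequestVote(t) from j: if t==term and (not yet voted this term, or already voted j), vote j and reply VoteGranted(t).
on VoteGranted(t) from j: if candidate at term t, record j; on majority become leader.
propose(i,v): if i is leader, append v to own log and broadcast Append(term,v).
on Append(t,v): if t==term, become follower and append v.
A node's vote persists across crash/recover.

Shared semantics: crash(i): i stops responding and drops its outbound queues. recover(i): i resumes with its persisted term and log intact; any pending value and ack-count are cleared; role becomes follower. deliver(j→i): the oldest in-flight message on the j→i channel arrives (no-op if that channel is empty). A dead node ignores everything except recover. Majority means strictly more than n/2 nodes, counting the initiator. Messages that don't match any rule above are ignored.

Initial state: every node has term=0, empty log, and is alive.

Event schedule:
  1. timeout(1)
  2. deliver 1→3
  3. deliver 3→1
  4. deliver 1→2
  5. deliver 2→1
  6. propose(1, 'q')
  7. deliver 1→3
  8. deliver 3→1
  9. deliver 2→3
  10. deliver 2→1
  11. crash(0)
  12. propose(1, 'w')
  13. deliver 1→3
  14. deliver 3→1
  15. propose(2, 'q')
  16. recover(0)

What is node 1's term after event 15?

1

step 1 timeout(1): 1={cand,t=1,log=-}
step 2 deliver 1→3: 3={foll,t=1,log=-}
step 3 deliver 3→1: —
step 4 deliver 1→2: 2={foll,t=1,log=-}
step 5 deliver 2→1: 1={lead,t=1,log=-}
step 6 propose(1,'q'): 1={lead,t=1,log=q}
step 7 deliver 1→3: 3={foll,t=1,log=q}
step 8 deliver 3→1: —
step 9 deliver 2→3: —
step 10 deliver 2→1: —
step 11 crash(0): 0={✗foll,t=0,log=-}
step 12 propose(1,'w'): 1={lead,t=1,log=q,w}
step 13 deliver 1→3: 3={foll,t=1,log=q,w}
step 14 deliver 3→1: —
step 15 propose(2,'q'): —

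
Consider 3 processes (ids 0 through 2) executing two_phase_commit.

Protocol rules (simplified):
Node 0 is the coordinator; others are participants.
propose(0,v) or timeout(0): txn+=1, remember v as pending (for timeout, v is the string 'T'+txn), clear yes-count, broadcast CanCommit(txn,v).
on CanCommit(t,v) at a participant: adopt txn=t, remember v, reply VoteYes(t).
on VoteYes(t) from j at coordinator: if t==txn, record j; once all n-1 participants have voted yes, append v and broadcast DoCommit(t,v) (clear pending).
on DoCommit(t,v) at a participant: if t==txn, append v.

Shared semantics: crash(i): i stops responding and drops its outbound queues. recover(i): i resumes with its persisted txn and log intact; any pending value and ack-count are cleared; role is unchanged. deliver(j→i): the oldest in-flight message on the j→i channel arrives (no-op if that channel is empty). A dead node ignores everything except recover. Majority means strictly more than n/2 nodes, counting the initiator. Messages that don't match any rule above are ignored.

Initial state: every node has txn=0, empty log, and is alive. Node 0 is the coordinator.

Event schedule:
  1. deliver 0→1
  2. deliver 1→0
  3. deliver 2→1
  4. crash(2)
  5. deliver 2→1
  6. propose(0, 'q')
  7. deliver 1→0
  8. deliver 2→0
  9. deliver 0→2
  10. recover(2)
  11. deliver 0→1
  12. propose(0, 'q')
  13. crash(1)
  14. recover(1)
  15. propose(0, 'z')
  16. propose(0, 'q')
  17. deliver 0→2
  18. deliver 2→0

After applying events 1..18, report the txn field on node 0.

[1] deliver 0→1 → ∅
[2] deliver 1→0 → ∅
[3] deliver 2→1 → ∅
[4] crash(2) → N2(✗part t0 [-])
[5] deliver 2→1 → ∅
[6] propose(0,'q') → N0(coor t1 [-])
[7] deliver 1→0 → ∅
[8] deliver 2→0 → ∅
[9] deliver 0→2 → ∅
[10] recover(2) → N2(part t0 [-])
[11] deliver 0→1 → N1(part t1 [-])
[12] propose(0,'q') → N0(coor t2 [-])
[13] crash(1) → N1(✗part t1 [-])
[14] recover(1) → N1(part t1 [-])
[15] propose(0,'z') → N0(coor t3 [-])
[16] propose(0,'q') → N0(coor t4 [-])
[17] deliver 0→2 → N2(part t1 [-])
[18] deliver 2→0 → ∅

4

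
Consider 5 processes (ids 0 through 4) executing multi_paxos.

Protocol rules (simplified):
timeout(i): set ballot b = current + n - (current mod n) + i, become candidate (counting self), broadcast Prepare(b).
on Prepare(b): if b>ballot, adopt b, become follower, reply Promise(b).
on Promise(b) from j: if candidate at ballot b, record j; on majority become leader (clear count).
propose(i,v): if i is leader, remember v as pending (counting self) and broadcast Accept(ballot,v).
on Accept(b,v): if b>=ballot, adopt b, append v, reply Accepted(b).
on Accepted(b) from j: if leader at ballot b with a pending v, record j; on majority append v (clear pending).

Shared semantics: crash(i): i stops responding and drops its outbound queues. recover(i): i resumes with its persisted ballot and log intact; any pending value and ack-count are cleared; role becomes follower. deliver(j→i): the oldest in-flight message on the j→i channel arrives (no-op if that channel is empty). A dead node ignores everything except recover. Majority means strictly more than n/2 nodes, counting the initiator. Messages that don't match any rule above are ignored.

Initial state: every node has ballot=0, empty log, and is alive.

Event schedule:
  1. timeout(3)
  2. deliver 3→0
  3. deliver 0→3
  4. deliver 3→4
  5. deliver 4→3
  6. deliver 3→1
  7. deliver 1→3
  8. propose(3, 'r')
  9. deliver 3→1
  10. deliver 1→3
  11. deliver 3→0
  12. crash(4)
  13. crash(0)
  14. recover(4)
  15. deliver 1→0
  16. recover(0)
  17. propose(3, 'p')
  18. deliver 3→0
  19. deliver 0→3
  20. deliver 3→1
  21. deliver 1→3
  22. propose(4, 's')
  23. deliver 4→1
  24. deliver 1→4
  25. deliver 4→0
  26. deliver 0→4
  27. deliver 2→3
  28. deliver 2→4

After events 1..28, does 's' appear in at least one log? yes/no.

no

after 1 — timeout(3): n3:cand/b8/[-]
after 2 — deliver 3→0: n0:foll/b8/[-]
after 3 — deliver 0→3: ·
after 4 — deliver 3→4: n4:foll/b8/[-]
after 5 — deliver 4→3: n3:lead/b8/[-]
after 6 — deliver 3→1: n1:foll/b8/[-]
after 7 — deliver 1→3: ·
after 8 — propose(3,'r'): ·
after 9 — deliver 3→1: n1:foll/b8/[r]
after 10 — deliver 1→3: ·
after 11 — deliver 3→0: n0:foll/b8/[r]
after 12 — crash(4): n4:✗foll/b8/[-]
after 13 — crash(0): n0:✗foll/b8/[r]
after 14 — recover(4): n4:foll/b8/[-]
after 15 — deliver 1→0: ·
after 16 — recover(0): n0:foll/b8/[r]
after 17 — propose(3,'p'): ·
after 18 — deliver 3→0: n0:foll/b8/[r,p]
after 19 — deliver 0→3: ·
after 20 — deliver 3→1: n1:foll/b8/[r,p]
after 21 — deliver 1→3: n3:lead/b8/[p]
after 22 — propose(4,'s'): ·
after 23 — deliver 4→1: ·
after 24 — deliver 1→4: ·
after 25 — deliver 4→0: ·
after 26 — deliver 0→4: ·
after 27 — deliver 2→3: ·
after 28 — deliver 2→4: ·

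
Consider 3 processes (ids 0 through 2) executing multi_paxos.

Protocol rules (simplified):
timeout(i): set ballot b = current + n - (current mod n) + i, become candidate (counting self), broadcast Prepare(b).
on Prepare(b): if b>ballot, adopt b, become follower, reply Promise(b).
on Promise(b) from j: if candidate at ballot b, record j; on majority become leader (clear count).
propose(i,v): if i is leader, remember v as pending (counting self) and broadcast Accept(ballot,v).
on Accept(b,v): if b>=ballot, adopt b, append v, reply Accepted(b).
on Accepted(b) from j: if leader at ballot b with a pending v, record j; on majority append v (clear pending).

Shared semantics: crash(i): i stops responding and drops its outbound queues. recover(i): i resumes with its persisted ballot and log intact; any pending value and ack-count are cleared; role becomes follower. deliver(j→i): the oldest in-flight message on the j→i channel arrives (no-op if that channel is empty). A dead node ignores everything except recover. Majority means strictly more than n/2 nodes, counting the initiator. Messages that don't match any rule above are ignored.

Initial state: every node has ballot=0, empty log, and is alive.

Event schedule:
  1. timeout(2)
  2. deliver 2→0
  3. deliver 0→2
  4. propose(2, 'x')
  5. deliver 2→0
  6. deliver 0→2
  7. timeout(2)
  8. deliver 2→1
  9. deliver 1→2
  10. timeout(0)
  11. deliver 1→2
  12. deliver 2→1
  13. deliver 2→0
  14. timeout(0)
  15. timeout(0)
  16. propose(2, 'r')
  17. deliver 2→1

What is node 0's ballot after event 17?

[1] timeout(2) → N2(cand b5 [-])
[2] deliver 2→0 → N0(foll b5 [-])
[3] deliver 0→2 → N2(lead b5 [-])
[4] propose(2,'x') → ∅
[5] deliver 2→0 → N0(foll b5 [x])
[6] deliver 0→2 → N2(lead b5 [x])
[7] timeout(2) → N2(cand b8 [x])
[8] deliver 2→1 → N1(foll b5 [-])
[9] deliver 1→2 → ∅
[10] timeout(0) → N0(cand b6 [x])
[11] deliver 1→2 → ∅
[12] deliver 2→1 → N1(foll b5 [x])
[13] deliver 2→0 → N0(foll b8 [x])
[14] timeout(0) → N0(cand b9 [x])
[15] timeout(0) → N0(cand b12 [x])
[16] propose(2,'r') → ∅
[17] deliver 2→1 → N1(foll b8 [x])

12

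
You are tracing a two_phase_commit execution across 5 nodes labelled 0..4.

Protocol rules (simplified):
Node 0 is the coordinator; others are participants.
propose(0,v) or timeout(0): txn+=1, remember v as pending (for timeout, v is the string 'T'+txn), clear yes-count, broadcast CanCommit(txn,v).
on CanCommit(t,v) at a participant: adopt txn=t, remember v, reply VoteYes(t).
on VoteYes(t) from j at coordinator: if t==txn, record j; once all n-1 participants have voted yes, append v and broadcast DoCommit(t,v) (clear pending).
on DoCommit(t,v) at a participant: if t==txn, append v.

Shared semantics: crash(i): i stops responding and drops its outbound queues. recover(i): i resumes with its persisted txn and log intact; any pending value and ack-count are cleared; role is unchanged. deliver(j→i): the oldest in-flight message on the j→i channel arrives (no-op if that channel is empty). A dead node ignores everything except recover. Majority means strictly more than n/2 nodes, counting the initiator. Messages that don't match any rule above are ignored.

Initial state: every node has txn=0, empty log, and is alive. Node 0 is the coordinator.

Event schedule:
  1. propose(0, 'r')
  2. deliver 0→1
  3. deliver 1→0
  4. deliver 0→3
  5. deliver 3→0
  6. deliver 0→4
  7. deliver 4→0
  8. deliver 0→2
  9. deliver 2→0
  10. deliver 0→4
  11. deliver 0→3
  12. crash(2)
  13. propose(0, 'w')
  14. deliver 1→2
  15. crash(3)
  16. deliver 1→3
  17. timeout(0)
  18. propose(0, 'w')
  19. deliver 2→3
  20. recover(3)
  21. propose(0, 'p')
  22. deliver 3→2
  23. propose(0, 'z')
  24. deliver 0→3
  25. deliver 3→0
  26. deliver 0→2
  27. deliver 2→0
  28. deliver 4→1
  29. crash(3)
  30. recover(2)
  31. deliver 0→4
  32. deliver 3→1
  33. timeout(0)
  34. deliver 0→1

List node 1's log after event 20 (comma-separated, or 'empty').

empty

step 1 propose(0,'r'): 0={coor,t=1,log=-}
step 2 deliver 0→1: 1={part,t=1,log=-}
step 3 deliver 1→0: —
step 4 deliver 0→3: 3={part,t=1,log=-}
step 5 deliver 3→0: —
step 6 deliver 0→4: 4={part,t=1,log=-}
step 7 deliver 4→0: —
step 8 deliver 0→2: 2={part,t=1,log=-}
step 9 deliver 2→0: 0={coor,t=1,log=r}
step 10 deliver 0→4: 4={part,t=1,log=r}
step 11 deliver 0→3: 3={part,t=1,log=r}
step 12 crash(2): 2={✗part,t=1,log=-}
step 13 propose(0,'w'): 0={coor,t=2,log=r}
step 14 deliver 1→2: —
step 15 crash(3): 3={✗part,t=1,log=r}
step 16 deliver 1→3: —
step 17 timeout(0): 0={coor,t=3,log=r}
step 18 propose(0,'w'): 0={coor,t=4,log=r}
step 19 deliver 2→3: —
step 20 recover(3): 3={part,t=1,log=r}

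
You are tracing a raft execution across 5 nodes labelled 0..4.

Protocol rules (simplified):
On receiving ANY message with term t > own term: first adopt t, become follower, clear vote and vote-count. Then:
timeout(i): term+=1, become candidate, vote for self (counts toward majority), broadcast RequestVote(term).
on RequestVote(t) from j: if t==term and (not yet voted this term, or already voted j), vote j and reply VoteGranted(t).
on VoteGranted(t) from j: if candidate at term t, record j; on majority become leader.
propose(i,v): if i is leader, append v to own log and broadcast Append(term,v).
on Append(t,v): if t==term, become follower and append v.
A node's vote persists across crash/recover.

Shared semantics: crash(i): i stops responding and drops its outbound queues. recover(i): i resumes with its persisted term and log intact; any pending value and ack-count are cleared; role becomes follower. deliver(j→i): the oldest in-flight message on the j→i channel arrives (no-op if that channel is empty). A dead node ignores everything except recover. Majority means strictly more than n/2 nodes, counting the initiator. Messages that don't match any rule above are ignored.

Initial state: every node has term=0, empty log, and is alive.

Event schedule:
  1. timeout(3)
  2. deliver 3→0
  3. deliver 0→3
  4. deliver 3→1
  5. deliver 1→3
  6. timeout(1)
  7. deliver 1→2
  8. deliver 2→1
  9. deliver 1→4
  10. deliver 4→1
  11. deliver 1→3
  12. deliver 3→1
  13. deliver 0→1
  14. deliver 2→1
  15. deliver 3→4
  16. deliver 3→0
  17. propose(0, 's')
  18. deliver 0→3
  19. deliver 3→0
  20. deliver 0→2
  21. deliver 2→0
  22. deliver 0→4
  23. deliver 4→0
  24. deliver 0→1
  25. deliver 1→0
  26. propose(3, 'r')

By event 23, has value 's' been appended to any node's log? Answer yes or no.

e1 timeout(3): 3[cand,t=1,-]
e2 deliver 3→0: 0[foll,t=1,-]
e3 deliver 0→3: ·
e4 deliver 3→1: 1[foll,t=1,-]
e5 deliver 1→3: 3[lead,t=1,-]
e6 timeout(1): 1[cand,t=2,-]
e7 deliver 1→2: 2[foll,t=2,-]
e8 deliver 2→1: ·
e9 deliver 1→4: 4[foll,t=2,-]
e10 deliver 4→1: 1[lead,t=2,-]
e11 deliver 1→3: 3[foll,t=2,-]
e12 deliver 3→1: ·
e13 deliver 0→1: ·
e14 deliver 2→1: ·
e15 deliver 3→4: ·
e16 deliver 3→0: ·
e17 propose(0,'s'): ·
e18 deliver 0→3: ·
e19 deliver 3→0: ·
e20 deliver 0→2: ·
e21 deliver 2→0: ·
e22 deliver 0→4: ·
e23 deliver 4→0: ·

no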